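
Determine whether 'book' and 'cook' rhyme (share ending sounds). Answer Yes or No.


Rime (stressed vowel + following sounds) of 'book': -ook = /ʊk/
Rime of 'cook': -ook = /ʊk/
/ʊk/ and /ʊk/ are the same ending sound, so the words rhyme.

Yes


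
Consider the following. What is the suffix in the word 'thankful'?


The word 'thankful' = 'thank' (root) + '-ful' (suffix). The suffix is '-ful'.

ful


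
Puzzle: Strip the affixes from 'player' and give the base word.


Remove suffix '-er' from 'player' to get root 'play'.

play


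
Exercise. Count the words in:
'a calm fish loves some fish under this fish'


Split into words: a | calm | fish | loves | some | fish | under | this | fish = 9 words.

9


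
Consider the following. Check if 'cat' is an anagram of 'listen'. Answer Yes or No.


Sorted letters of 'cat': 'act'
Sorted letters of 'listen': 'eilnst'
They do not match.

No


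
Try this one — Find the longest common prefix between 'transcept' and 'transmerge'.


Compare from the start: 5 characters match: 'trans'. Mismatch at position 6: 'c' vs 'm'.

trans


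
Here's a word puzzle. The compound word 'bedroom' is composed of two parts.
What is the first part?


Split 'bedroom' into 'bed' + 'room'. The first part is 'bed'.

bed


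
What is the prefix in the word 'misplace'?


The word 'misplace' = 'mis' (prefix) + 'place' (root). The prefix is 'mis'.

mis


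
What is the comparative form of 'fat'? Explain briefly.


Apply comparative formation (double final consonant, add -er): 'fat' -> 'fatter'.

fatter


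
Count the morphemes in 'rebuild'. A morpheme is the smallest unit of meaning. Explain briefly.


Decomposition: re- (prefix) + build (root) = 2 morpheme(s)

2 morphemes


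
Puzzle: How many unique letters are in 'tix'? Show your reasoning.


Unique letters in 'tix': {i, t, x} = 3 distinct letters.

3


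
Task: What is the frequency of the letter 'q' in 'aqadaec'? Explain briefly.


Letter 'q' in 'aqadaec': found at position(s) 2 = 1 occurrence(s).

1


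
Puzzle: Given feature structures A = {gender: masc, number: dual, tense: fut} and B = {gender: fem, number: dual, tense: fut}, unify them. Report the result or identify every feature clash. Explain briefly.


Compare features:
gender: A=masc vs B=fem -> CLASH
number: A=dual vs B=dual -> unified: dual
tense: A=fut vs B=fut -> unified: fut
Clash detected on feature 'gender' (masc vs fem); unification fails.

CLASH on 'gender' (masc vs fem)


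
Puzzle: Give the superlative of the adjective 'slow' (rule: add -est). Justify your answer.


Apply superlative formation (add -est): 'slow' -> 'slowest'.

slowest


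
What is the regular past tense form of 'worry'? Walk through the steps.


Apply rule: Change -y to -ied. 'worry' becomes 'worried'.

worried


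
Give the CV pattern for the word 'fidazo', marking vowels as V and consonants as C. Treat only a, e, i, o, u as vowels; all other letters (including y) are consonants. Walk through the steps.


Letter mapping: f = C, i = V, d = C, a = V, z = C, o = V.

CVCVCV


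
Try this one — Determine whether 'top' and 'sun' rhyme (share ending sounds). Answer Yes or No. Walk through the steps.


Rime (stressed vowel + following sounds) of 'top': -op = /ɒp/
Rime of 'sun': -un = /ʌn/
/ɒp/ and /ʌn/ are different ending sounds, so the words do not rhyme.

No


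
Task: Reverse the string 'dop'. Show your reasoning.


Reverse 'dop' character by character: 'pod'.

pod


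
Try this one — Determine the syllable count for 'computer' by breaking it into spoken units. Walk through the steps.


Break 'computer' into syllables: com-pu-ter -> com | pu | ter = 3 syllables

3 syllables


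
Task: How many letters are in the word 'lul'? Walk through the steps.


Spell out 'lul' and number each letter: l(1), u(2), l(3). Total: 3 letters.

3


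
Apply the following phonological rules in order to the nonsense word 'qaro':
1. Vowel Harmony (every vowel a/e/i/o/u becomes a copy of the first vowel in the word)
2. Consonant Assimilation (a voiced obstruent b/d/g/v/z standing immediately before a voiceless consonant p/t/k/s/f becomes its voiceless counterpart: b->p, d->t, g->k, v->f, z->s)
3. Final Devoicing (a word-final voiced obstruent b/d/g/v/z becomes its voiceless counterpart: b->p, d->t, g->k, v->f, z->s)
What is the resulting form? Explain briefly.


Starting form: 'qaro'
Rule 1: Vowel Harmony: all vowels become 'a' (matching first vowel). 'qaro' -> 'qara'
Rule 2: Consonant Assimilation: no voiced obstruent (b/d/g/v/z) stands immediately before a voiceless consonant (p/t/k/s/f). No change.
Rule 3: Final Devoicing: the word ends in the vowel 'a', not a consonant. No change.
Final form: 'qara'

qara


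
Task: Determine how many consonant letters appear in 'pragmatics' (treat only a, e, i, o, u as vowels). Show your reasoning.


Consonants in 'pragmatics': p, r, g, m, t, c, s = 7 consonants.

7


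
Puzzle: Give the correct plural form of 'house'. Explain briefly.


Apply rule: Add -s. 'house' becomes 'houses'.

houses


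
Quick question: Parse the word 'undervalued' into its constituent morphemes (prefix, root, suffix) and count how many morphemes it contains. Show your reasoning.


Step 1: Identify prefix: 'under' (meaning: beneath/insufficient)
Step 2: Identify root: 'value'
Step 3: Identify suffix(es): 'ed'
Decomposition: under- (prefix: beneath/insufficient) + value (root) + -ed (suffix: past)
Total morphemes: 3

3 morphemes (under- (prefix: beneath/insufficient) + value (root) + -ed (suffix: past))


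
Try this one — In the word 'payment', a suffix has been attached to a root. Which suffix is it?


The word 'payment' = 'pay' (root) + '-ment' (suffix). The suffix is '-ment'.

ment


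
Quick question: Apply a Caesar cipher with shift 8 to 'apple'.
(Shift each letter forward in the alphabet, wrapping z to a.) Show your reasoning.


Shift each letter by 8: a -> i, p -> x, p -> x, l -> t, e -> m. Result: 'ixxtm'.

ixxtm


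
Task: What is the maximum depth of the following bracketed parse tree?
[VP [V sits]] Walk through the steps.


Count bracket nesting levels:
'[' at pos 0: depth = 1
'[' at pos 4: depth = 2
Maximum depth reached: 2

2


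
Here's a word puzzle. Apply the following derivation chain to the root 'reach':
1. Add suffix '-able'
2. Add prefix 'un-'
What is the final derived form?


Step 1: Add suffix '-able' to 'reach' = 'reachable'
Step 2: Add prefix 'un-' to 'reachable' = 'unreachable'

unreachable


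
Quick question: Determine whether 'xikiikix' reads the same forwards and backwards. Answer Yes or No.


Forward: 'xikiikix'
Reversed: 'xikiikix'
They are identical.

Yes


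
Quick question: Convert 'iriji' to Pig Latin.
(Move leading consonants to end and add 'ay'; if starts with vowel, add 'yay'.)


'iriji' starts with a vowel, so add 'yay': 'irijiyay'.

irijiyay


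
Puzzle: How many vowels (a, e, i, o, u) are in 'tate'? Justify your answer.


Vowels in 'tate': a, e = 2 vowels.

2


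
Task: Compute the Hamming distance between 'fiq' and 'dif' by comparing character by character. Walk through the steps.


Alignment:
Position 1: 'f' vs 'd' = DIFFER
Position 2: 'i' vs 'i' = match
Position 3: 'q' vs 'f' = DIFFER
Total differences: 2

2


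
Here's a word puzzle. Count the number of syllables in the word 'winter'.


Break 'winter' into syllables: win-ter -> win | ter = 2 syllables

2 syllables


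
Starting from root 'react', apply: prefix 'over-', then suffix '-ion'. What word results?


Step 1: Add prefix 'over-' to 'react' = 'overreact'
Step 2: Add suffix '-ion' to 'overreact' = 'overreaction'

overreaction


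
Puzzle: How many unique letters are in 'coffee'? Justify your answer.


Unique letters in 'coffee': {c, e, f, o} = 4 distinct letters.

4


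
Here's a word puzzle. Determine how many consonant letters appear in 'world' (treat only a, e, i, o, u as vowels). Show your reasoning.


Consonants in 'world': w, r, l, d = 4 consonants.

4


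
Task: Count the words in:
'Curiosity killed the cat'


Split into words: Curiosity | killed | the | cat = 4 words.

4


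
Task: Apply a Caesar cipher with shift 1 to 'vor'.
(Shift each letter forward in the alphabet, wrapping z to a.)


Shift each letter by 1: v -> w, o -> p, r -> s. Result: 'wps'.

wps


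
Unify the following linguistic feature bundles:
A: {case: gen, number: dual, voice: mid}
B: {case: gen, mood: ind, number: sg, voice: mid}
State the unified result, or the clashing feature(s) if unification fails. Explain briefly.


Compare features:
case: A=gen vs B=gen -> unified: gen
mood: A=_ vs B=ind -> unified: ind
number: A=dual vs B=sg -> CLASH
voice: A=mid vs B=mid -> unified: mid
Clash detected on feature 'number' (dual vs sg); unification fails.

CLASH on 'number' (dual vs sg)


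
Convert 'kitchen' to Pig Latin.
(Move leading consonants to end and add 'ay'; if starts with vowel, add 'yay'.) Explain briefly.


'kitchen': move consonant cluster 'k' to end and add 'ay': 'itchenkay'.

itchenkay


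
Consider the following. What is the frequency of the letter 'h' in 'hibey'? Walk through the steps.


Letter 'h' in 'hibey': found at position(s) 1 = 1 occurrence(s).

1


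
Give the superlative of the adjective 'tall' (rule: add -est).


Apply superlative formation (add -est): 'tall' -> 'tallest'.

tallest


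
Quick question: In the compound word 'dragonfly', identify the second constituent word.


Split 'dragonfly' into 'dragon' + 'fly'. The second part is 'fly'.

fly


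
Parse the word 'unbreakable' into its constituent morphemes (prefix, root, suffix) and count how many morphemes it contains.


Step 1: Identify prefix: 'un' (meaning: not/reverse)
Step 2: Identify root: 'break'
Step 3: Identify suffix(es): 'able'
Decomposition: un- (prefix: not/reverse) + break (root) + -able (suffix: capable of)
Total morphemes: 3

3 morphemes (un- (prefix: not/reverse) + break (root) + -able (suffix: capable of))


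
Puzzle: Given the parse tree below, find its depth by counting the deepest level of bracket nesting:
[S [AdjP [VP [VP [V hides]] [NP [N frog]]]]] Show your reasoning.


Count bracket nesting levels:
'[' at pos 0: depth = 1
'[' at pos 3: depth = 2
'[' at pos 9: depth = 3
'[' at pos 13: depth = 4
'[' at pos 17: depth = 5
'[' at pos 28: depth = 4
'[' at pos 32: depth = 5
Maximum depth reached: 5

5


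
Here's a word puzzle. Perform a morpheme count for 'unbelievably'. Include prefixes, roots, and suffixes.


Decomposition: un- (prefix) + believe (root) + -able (suffix) + -ly (suffix) = 4 morpheme(s)

4 morphemes


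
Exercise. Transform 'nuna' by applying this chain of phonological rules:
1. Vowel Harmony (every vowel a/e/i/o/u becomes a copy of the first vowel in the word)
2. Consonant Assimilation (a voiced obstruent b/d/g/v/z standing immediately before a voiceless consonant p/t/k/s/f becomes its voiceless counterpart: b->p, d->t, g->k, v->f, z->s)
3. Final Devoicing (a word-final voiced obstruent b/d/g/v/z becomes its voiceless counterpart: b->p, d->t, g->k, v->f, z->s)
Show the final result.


Starting form: 'nuna'
Rule 1: Vowel Harmony: all vowels become 'u' (matching first vowel). 'nuna' -> 'nunu'
Rule 2: Consonant Assimilation: no voiced obstruent (b/d/g/v/z) stands immediately before a voiceless consonant (p/t/k/s/f). No change.
Rule 3: Final Devoicing: the word ends in the vowel 'u', not a consonant. No change.
Final form: 'nunu'

nunu


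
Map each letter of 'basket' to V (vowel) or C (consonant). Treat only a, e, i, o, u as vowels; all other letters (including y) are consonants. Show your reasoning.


Letter mapping: b = C, a = V, s = C, k = C, e = V, t = C.

CVCCVC


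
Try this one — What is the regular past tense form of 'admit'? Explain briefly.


Apply rule: Double final consonant and add -ed. 'admit' becomes 'admitted'.

admitted


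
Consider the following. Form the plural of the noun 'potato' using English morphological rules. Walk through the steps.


Apply rule: Add -es (consonant + o). 'potato' becomes 'potatoes'.

potatoes


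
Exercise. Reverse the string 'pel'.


Reverse 'pel' character by character: 'lep'.

lep


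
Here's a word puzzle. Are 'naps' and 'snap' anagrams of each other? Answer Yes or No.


Sorted letters of 'naps': 'anps'
Sorted letters of 'snap': 'anps'
They match.

Yes


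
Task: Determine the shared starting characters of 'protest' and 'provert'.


Compare from the start: 3 characters match: 'pro'. Mismatch at position 4: 't' vs 'v'.

pro


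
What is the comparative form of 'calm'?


Apply comparative formation (add -er): 'calm' -> 'calmer'.

calmer


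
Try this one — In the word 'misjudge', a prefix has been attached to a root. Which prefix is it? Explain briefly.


The word 'misjudge' = 'mis' (prefix) + 'judge' (root). The prefix is 'mis'.

mis


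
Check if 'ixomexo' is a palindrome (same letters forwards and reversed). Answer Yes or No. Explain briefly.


Forward: 'ixomexo'
Reversed: 'oxemoxi'
They differ.

No


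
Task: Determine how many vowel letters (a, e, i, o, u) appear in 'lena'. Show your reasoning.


Vowels in 'lena': e, a = 2 vowels.

2


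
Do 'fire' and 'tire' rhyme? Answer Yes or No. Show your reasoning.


Rime (stressed vowel + following sounds) of 'fire': -ire = /aɪər/
Rime of 'tire': -ire = /aɪər/
/aɪər/ and /aɪər/ are the same ending sound, so the words rhyme.

Yes


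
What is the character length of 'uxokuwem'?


Spell out 'uxokuwem' and number each letter: u(1), x(2), o(3), k(4), u(5), w(6), e(7), m(8). Total: 8 letters.

8


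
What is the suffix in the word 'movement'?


The word 'movement' = 'move' (root) + '-ment' (suffix). The suffix is '-ment'.

ment


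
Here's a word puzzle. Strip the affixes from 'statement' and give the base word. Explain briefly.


Remove suffix '-ment' from 'statement' to get root 'state'.

state


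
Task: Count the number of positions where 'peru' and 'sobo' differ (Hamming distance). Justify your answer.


Alignment:
Position 1: 'p' vs 's' = DIFFER
Position 2: 'e' vs 'o' = DIFFER
Position 3: 'r' vs 'b' = DIFFER
Position 4: 'u' vs 'o' = DIFFER
Total differences: 4

4


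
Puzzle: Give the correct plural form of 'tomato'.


Apply rule: Add -es (consonant + o). 'tomato' becomes 'tomatoes'.

tomatoes


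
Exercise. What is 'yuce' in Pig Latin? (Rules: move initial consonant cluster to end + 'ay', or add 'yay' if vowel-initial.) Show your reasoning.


'yuce': move consonant cluster 'y' to end and add 'ay': 'uceyay'.

uceyay


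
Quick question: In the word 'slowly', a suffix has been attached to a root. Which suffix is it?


The word 'slowly' = 'slow' (root) + '-ly' (suffix). The suffix is '-ly'.

ly


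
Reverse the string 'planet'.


Reverse 'planet' character by character: 'tenalp'.

tenalp


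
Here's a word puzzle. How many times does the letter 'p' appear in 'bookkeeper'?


Letter 'p' in 'bookkeeper': found at position(s) 8 = 1 occurrence(s).

1


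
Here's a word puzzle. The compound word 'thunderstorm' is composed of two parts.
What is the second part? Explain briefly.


Split 'thunderstorm' into 'thunder' + 'storm'. The second part is 'storm'.

storm


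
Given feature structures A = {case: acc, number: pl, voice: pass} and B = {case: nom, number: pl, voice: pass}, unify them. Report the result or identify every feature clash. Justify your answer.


Compare features:
case: A=acc vs B=nom -> CLASH
number: A=pl vs B=pl -> unified: pl
voice: A=pass vs B=pass -> unified: pass
Clash detected on feature 'case' (acc vs nom); unification fails.

CLASH on 'case' (acc vs nom)


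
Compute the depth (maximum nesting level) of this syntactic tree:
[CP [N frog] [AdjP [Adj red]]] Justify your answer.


Count bracket nesting levels:
'[' at pos 0: depth = 1
'[' at pos 4: depth = 2
'[' at pos 13: depth = 2
'[' at pos 19: depth = 3
Maximum depth reached: 3

3


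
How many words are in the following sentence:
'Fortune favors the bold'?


Split into words: Fortune | favors | the | bold = 4 words.

4


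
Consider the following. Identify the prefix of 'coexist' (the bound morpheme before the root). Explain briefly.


The word 'coexist' = 'co' (prefix) + 'exist' (root). The prefix is 'co'.

co


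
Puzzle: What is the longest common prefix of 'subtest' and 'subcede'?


Compare from the start: 3 characters match: 'sub'. Mismatch at position 4: 't' vs 'c'.

sub


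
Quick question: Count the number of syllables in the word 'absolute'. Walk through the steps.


Break 'absolute' into syllables: ab-so-lute -> ab | so | lute = 3 syllables

3 syllables


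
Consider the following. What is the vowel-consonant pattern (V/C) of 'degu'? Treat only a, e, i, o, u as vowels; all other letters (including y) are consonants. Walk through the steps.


Letter mapping: d = C, e = V, g = C, u = V.

CVCV


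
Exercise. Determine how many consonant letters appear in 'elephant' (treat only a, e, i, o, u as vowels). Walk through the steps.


Consonants in 'elephant': l, p, h, n, t = 5 consonants.

5


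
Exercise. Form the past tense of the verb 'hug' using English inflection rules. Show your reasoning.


Apply rule: Double final consonant and add -ed. 'hug' becomes 'hugged'.

hugged


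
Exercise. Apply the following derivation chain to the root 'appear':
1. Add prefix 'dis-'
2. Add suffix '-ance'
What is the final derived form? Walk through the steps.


Step 1: Add prefix 'dis-' to 'appear' = 'disappear'
Step 2: Add suffix '-ance' to 'disappear' = 'disappearance'

disappearance


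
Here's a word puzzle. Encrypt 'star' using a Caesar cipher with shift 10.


Shift each letter by 10: s -> c, t -> d, a -> k, r -> b. Result: 'cdkb'.

cdkb


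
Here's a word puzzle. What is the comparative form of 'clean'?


Apply comparative formation (add -er): 'clean' -> 'cleaner'.

cleaner


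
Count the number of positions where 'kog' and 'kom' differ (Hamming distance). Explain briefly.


Alignment:
Position 1: 'k' vs 'k' = match
Position 2: 'o' vs 'o' = match
Position 3: 'g' vs 'm' = DIFFER
Total differences: 1

1


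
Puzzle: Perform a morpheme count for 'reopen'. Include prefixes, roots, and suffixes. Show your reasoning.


Decomposition: re- (prefix) + open (root) = 2 morpheme(s)

2 morphemes


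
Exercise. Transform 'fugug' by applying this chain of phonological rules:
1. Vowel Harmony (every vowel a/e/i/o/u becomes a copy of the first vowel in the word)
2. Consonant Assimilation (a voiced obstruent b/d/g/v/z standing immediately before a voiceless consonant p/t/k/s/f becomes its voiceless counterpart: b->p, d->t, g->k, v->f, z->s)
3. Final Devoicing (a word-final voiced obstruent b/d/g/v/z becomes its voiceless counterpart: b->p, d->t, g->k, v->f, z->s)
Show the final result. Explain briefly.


Starting form: 'fugug'
Rule 1: Vowel Harmony: all vowels already match. No change.
Rule 2: Consonant Assimilation: no voiced obstruent (b/d/g/v/z) stands immediately before a voiceless consonant (p/t/k/s/f). No change.
Rule 3: Final Devoicing: word-final voiced obstruent 'g' becomes voiceless 'k'. 'fugug' -> 'fuguk'
Final form: 'fuguk'

fuguk


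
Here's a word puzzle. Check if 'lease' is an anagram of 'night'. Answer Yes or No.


Sorted letters of 'lease': 'aeels'
Sorted letters of 'night': 'ghint'
They do not match.

No


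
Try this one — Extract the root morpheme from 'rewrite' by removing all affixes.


Remove prefix 're' from 'rewrite' to get root 'write'.

write


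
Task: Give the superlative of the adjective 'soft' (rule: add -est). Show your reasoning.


Apply superlative formation (add -est): 'soft' -> 'softest'.

softest


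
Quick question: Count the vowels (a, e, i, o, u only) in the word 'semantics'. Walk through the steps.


Vowels in 'semantics': e, a, i = 3 vowels.

3


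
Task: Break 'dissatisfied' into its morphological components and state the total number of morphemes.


Step 1: Identify prefix: 'dis' (meaning: not/apart)
Step 2: Identify root: 'satisfy'
Step 3: Identify suffix(es): 'ed'
Decomposition: dis- (prefix: not/apart) + satisfy (root) + -ed (suffix: past)
Total morphemes: 3

3 morphemes (dis- (prefix: not/apart) + satisfy (root) + -ed (suffix: past))


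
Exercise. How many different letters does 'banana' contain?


Unique letters in 'banana': {a, b, n} = 3 distinct letters.

3


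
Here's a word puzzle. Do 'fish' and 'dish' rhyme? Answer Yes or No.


Rime (stressed vowel + following sounds) of 'fish': -ish = /ɪʃ/
Rime of 'dish': -ish = /ɪʃ/
/ɪʃ/ and /ɪʃ/ are the same ending sound, so the words rhyme.

Yes


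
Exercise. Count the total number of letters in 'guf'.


Spell out 'guf' and number each letter: g(1), u(2), f(3). Total: 3 letters.

3


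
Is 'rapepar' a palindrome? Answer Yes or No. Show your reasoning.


Forward: 'rapepar'
Reversed: 'rapepar'
They are identical.

Yes


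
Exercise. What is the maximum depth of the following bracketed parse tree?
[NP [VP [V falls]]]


Count bracket nesting levels:
'[' at pos 0: depth = 1
'[' at pos 4: depth = 2
'[' at pos 8: depth = 3
Maximum depth reached: 3

3


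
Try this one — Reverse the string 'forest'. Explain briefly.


Reverse 'forest' character by character: 'tserof'.

tserof


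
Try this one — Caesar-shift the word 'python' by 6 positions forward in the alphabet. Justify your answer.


Shift each letter by 6: p -> v, y -> e, t -> z, h -> n, o -> u, n -> t. Result: 'veznut'.

veznut


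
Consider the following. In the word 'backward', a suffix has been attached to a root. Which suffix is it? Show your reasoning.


The word 'backward' = 'back' (root) + '-ward' (suffix). The suffix is '-ward'.

ward


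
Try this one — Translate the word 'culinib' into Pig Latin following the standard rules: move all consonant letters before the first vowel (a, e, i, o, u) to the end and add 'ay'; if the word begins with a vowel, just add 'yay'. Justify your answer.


'culinib': move consonant cluster 'c' to end and add 'ay': 'ulinibcay'.

ulinibcay


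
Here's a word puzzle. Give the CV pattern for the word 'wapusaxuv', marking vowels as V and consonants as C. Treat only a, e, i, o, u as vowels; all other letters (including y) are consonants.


Letter mapping: w = C, a = V, p = C, u = V, s = C, a = V, x = C, u = V, v = C.

CVCVCVCVC


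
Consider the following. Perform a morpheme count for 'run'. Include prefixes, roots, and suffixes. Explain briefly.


Decomposition: run (free morpheme) = 1 morpheme(s)

1 morphemes


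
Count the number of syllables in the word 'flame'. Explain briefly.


Break 'flame' into syllables: flame -> flame = 1 syllable

1 syllable


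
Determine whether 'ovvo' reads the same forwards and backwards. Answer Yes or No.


Forward: 'ovvo'
Reversed: 'ovvo'
They are identical.

Yes


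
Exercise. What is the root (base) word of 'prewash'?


Remove prefix 'pre' from 'prewash' to get root 'wash'.

wash


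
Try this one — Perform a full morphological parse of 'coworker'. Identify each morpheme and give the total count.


Step 1: Identify prefix: 'co' (meaning: together)
Step 2: Identify root: 'work'
Step 3: Identify suffix(es): 'er'
Decomposition: co- (prefix: together) + work (root) + -er (suffix: one who)
Total morphemes: 3

3 morphemes (co- (prefix: together) + work (root) + -er (suffix: one who))


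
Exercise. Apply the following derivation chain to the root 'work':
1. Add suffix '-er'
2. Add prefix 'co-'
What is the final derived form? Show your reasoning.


Step 1: Add suffix '-er' to 'work' = 'worker'
Step 2: Add prefix 'co-' to 'worker' = 'coworker'

coworker


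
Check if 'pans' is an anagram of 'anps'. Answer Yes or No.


Sorted letters of 'pans': 'anps'
Sorted letters of 'anps': 'anps'
They match.

Yes


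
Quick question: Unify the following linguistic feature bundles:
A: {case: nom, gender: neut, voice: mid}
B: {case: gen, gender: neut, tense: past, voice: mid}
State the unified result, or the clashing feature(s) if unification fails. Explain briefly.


Compare features:
case: A=nom vs B=gen -> CLASH
gender: A=neut vs B=neut -> unified: neut
tense: A=_ vs B=past -> unified: past
voice: A=mid vs B=mid -> unified: mid
Clash detected on feature 'case' (nom vs gen); unification fails.

CLASH on 'case' (nom vs gen)


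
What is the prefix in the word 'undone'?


The word 'undone' = 'un' (prefix) + 'done' (root). The prefix is 'un'.

un


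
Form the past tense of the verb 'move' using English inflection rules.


Apply rule: Add -d (word ends in -e). 'move' becomes 'moved'.

moved


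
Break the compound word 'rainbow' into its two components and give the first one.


Split 'rainbow' into 'rain' + 'bow'. The first part is 'rain'.

rain


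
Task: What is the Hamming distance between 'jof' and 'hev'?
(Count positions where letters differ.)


Alignment:
Position 1: 'j' vs 'h' = DIFFER
Position 2: 'o' vs 'e' = DIFFER
Position 3: 'f' vs 'v' = DIFFER
Total differences: 3

3


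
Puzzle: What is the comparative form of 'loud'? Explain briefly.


Apply comparative formation (add -er): 'loud' -> 'louder'.

louder


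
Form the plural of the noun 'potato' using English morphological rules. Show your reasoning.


Apply rule: Add -es (consonant + o). 'potato' becomes 'potatoes'.

potatoes


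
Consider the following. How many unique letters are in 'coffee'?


Unique letters in 'coffee': {c, e, f, o} = 4 distinct letters.

4


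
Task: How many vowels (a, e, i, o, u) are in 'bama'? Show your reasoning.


Vowels in 'bama': a, a = 2 vowels.

2


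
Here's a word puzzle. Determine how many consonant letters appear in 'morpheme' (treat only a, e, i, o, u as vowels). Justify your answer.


Consonants in 'morpheme': m, r, p, h, m = 5 consonants.

5


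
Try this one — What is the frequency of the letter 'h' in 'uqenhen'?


Letter 'h' in 'uqenhen': found at position(s) 5 = 1 occurrence(s).

1


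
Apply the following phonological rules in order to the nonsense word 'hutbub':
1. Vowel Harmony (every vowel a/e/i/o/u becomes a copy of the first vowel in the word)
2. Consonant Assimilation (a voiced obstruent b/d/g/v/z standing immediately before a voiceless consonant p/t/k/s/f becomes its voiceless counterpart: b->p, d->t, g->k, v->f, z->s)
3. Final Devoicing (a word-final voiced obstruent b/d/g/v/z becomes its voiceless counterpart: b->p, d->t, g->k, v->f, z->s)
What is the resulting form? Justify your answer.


Starting form: 'hutbub'
Rule 1: Vowel Harmony: all vowels already match. No change.
Rule 2: Consonant Assimilation: no voiced obstruent (b/d/g/v/z) stands immediately before a voiceless consonant (p/t/k/s/f). No change.
Rule 3: Final Devoicing: word-final voiced obstruent 'b' becomes voiceless 'p'. 'hutbub' -> 'hutbup'
Final form: 'hutbup'

hutbup


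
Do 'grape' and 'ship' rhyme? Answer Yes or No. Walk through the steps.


Rime (stressed vowel + following sounds) of 'grape': -ape = /eɪp/
Rime of 'ship': -ip = /ɪp/
/eɪp/ and /ɪp/ are different ending sounds, so the words do not rhyme.

No


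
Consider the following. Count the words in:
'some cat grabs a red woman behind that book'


Split into words: some | cat | grabs | a | red | woman | behind | that | book = 9 words.

9


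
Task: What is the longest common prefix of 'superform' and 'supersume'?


Compare from the start: 5 characters match: 'super'. Mismatch at position 6: 'f' vs 's'.

super


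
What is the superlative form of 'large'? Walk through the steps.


Apply superlative formation (ends in e: add -st): 'large' -> 'largest'.

largest


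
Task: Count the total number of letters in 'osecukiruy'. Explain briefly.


Spell out 'osecukiruy' and number each letter: o(1), s(2), e(3), c(4), u(5), k(6), i(7), r(8), u(9), y(10). Total: 10 letters.

10


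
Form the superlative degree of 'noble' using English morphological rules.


Apply superlative formation (ends in e: add -st): 'noble' -> 'noblest'.

noblest


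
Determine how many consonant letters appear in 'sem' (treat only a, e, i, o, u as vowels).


Consonants in 'sem': s, m = 2 consonants.

2


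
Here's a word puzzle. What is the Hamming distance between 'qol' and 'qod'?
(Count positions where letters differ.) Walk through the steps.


Alignment:
Position 1: 'q' vs 'q' = match
Position 2: 'o' vs 'o' = match
Position 3: 'l' vs 'd' = DIFFER
Total differences: 1

1


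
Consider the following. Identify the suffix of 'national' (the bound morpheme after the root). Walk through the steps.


The word 'national' = 'nation' (root) + '-al' (suffix). The suffix is '-al'.

al


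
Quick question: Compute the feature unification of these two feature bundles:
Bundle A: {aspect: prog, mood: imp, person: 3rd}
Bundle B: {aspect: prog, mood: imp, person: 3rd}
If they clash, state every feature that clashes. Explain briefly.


Compare features:
aspect: A=prog vs B=prog -> unified: prog
mood: A=imp vs B=imp -> unified: imp
person: A=3rd vs B=3rd -> unified: 3rd
No clashes found.

Unified: {aspect: prog, mood: imp, person: 3rd}


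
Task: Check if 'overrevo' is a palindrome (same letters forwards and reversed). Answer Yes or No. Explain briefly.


Forward: 'overrevo'
Reversed: 'overrevo'
They are identical.

Yes


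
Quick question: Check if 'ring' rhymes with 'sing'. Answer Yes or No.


Rime (stressed vowel + following sounds) of 'ring': -ing = /ɪŋ/
Rime of 'sing': -ing = /ɪŋ/
/ɪŋ/ and /ɪŋ/ are the same ending sound, so the words rhyme.

Yes


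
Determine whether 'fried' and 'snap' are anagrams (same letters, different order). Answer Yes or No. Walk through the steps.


Sorted letters of 'fried': 'defir'
Sorted letters of 'snap': 'anps'
They do not match.

No


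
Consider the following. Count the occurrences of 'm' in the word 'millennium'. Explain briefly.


Letter 'm' in 'millennium': found at position(s) 1, 10 = 2 occurrence(s).

2


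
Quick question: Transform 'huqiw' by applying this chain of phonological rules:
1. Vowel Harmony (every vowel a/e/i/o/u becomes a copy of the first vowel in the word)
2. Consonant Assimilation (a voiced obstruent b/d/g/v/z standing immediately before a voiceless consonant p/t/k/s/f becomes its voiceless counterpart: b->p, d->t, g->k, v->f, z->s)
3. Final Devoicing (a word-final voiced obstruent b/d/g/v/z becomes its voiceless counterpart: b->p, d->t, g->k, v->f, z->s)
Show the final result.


Starting form: 'huqiw'
Rule 1: Vowel Harmony: all vowels become 'u' (matching first vowel). 'huqiw' -> 'huquw'
Rule 2: Consonant Assimilation: no voiced obstruent (b/d/g/v/z) stands immediately before a voiceless consonant (p/t/k/s/f). No change.
Rule 3: Final Devoicing: final consonant 'w' is not one of the voiced obstruents b/d/g/v/z. No change.
Final form: 'huquw'

huquw


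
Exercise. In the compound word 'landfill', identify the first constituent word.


Split 'landfill' into 'land' + 'fill'. The first part is 'land'.

land


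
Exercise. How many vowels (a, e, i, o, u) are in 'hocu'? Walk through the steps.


Vowels in 'hocu': o, u = 2 vowels.

2


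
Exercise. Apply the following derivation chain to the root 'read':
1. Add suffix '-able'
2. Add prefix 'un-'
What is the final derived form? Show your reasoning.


Step 1: Add suffix '-able' to 'read' = 'readable'
Step 2: Add prefix 'un-' to 'readable' = 'unreadable'

unreadable


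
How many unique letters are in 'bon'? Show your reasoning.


Unique letters in 'bon': {b, n, o} = 3 distinct letters.

3


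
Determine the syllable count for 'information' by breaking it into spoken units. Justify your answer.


Break 'information' into syllables: in-for-ma-tion -> in | for | ma | tion = 4 syllables

4 syllables


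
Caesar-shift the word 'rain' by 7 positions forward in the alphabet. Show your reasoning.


Shift each letter by 7: r -> y, a -> h, i -> p, n -> u. Result: 'yhpu'.

yhpu


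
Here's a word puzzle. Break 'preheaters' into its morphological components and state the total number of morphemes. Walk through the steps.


Step 1: Identify prefix: 'pre' (meaning: before)
Step 2: Identify root: 'heat'
Step 3: Identify suffix(es): 'er, s'
Decomposition: pre- (prefix: before) + heat (root) + -er (suffix: one who) + -s (plural)
Total morphemes: 4

4 morphemes (pre- (prefix: before) + heat (root) + -er (suffix: one who) + -s (plural))


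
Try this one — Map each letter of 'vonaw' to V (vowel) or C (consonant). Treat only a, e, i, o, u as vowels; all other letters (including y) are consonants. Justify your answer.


Letter mapping: v = C, o = V, n = C, a = V, w = C.

CVCVC


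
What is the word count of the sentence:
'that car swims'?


Split into words: that | car | swims = 3 words.

3


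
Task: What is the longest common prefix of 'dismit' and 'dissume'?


Compare from the start: 3 characters match: 'dis'. Mismatch at position 4: 'm' vs 's'.

dis


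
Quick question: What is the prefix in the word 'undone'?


The word 'undone' = 'un' (prefix) + 'done' (root). The prefix is 'un'.

un


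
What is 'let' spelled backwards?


Reverse 'let' character by character: 'tel'.

tel


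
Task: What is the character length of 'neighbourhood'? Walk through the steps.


Spell out 'neighbourhood' and number each letter: n(1), e(2), i(3), g(4), h(5), b(6), o(7), u(8), r(9), h(10), o(11), o(12), d(13). Total: 13 letters.

13


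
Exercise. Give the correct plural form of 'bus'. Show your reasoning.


Apply rule: Add -es (sibilant/fricative ending). 'bus' becomes 'buses'.

buses


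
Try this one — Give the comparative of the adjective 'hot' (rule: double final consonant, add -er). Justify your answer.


Apply comparative formation (double final consonant, add -er): 'hot' -> 'hotter'.

hotter


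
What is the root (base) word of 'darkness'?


Remove suffix '-ness' from 'darkness' to get root 'dark'.

dark


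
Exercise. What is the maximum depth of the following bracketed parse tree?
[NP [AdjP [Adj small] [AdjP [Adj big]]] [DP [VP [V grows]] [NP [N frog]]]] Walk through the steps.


Count bracket nesting levels:
'[' at pos 0: depth = 1
'[' at pos 4: depth = 2
'[' at pos 10: depth = 3
'[' at pos 22: depth = 3
'[' at pos 28: depth = 4
'[' at pos 40: depth = 2
'[' at pos 44: depth = 3
'[' at pos 48: depth = 4
'[' at pos 59: depth = 3
'[' at pos 63: depth = 4
Maximum depth reached: 4

4


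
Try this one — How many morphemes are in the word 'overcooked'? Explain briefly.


Decomposition: over- (prefix) + cook (root) + -ed (suffix) = 3 morpheme(s)

3 morphemes


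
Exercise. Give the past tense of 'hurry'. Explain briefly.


Apply rule: Change -y to -ied. 'hurry' becomes 'hurried'.

hurried


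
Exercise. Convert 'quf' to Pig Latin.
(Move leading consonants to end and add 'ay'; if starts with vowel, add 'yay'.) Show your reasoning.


'quf': move consonant cluster 'q' to end and add 'ay': 'ufqay'.

ufqay


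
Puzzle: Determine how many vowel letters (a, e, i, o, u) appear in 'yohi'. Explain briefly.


Vowels in 'yohi': o, i = 2 vowels.

2


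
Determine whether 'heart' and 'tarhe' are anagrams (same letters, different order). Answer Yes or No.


Sorted letters of 'heart': 'aehrt'
Sorted letters of 'tarhe': 'aehrt'
They match.

Yes


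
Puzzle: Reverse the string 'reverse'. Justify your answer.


Reverse 'reverse' character by character: 'esrever'.

esrever


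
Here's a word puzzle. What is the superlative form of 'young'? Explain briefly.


Apply superlative formation (add -est): 'young' -> 'youngest'.

youngest


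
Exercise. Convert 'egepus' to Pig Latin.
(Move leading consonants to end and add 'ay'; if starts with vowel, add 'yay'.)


'egepus' starts with a vowel, so add 'yay': 'egepusyay'.

egepusyay


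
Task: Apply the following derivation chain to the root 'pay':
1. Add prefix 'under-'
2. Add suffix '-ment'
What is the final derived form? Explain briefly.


Step 1: Add prefix 'under-' to 'pay' = 'underpay'
Step 2: Add suffix '-ment' to 'underpay' = 'underpayment'

underpayment


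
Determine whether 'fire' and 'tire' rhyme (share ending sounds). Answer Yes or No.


Rime (stressed vowel + following sounds) of 'fire': -ire = /aɪər/
Rime of 'tire': -ire = /aɪər/
/aɪər/ and /aɪər/ are the same ending sound, so the words rhyme.

Yes


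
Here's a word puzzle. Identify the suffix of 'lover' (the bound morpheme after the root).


The word 'lover' = 'love' (root) + '-er' (suffix). The suffix is '-er'.

er


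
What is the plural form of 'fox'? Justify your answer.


Apply rule: Add -es (sibilant/fricative ending). 'fox' becomes 'foxes'.

foxes


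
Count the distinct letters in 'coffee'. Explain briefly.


Unique letters in 'coffee': {c, e, f, o} = 4 distinct letters.

4


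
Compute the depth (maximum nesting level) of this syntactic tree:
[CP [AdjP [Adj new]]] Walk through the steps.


Count bracket nesting levels:
'[' at pos 0: depth = 1
'[' at pos 4: depth = 2
'[' at pos 10: depth = 3
Maximum depth reached: 3

3


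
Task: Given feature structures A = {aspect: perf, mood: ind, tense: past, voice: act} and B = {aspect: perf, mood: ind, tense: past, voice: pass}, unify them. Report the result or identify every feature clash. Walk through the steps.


Compare features:
aspect: A=perf vs B=perf -> unified: perf
mood: A=ind vs B=ind -> unified: ind
tense: A=past vs B=past -> unified: past
voice: A=act vs B=pass -> CLASH
Clash detected on feature 'voice' (act vs pass); unification fails.

CLASH on 'voice' (act vs pass)


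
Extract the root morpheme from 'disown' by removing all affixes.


Remove prefix 'dis' from 'disown' to get root 'own'.

own


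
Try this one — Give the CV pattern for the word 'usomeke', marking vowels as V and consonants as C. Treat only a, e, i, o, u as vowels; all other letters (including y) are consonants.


Letter mapping: u = V, s = C, o = V, m = C, e = V, k = C, e = V.

VCVCVCV


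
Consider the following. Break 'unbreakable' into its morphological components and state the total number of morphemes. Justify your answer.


Step 1: Identify prefix: 'un' (meaning: not/reverse)
Step 2: Identify root: 'break'
Step 3: Identify suffix(es): 'able'
Decomposition: un- (prefix: not/reverse) + break (root) + -able (suffix: capable of)
Total morphemes: 3

3 morphemes (un- (prefix: not/reverse) + break (root) + -able (suffix: capable of))


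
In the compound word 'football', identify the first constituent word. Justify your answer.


Split 'football' into 'foot' + 'ball'. The first part is 'foot'.

foot


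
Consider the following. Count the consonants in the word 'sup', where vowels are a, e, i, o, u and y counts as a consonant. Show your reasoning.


Consonants in 'sup': s, p = 2 consonants.

2


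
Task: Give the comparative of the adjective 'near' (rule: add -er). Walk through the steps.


Apply comparative formation (add -er): 'near' -> 'nearer'.

nearer


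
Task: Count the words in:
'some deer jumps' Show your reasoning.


Split into words: some | deer | jumps = 3 words.

3


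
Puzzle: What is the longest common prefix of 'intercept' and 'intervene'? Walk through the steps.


Compare from the start: 5 characters match: 'inter'. Mismatch at position 6: 'c' vs 'v'.

inter
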